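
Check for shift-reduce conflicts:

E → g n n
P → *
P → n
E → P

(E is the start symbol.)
No shift-reduce conflicts

Augment with E' → E and build the canonical LR(0) collection (I0 = CLOSURE({[E' → . E]}), then GOTO on every symbol after a dot until no new states appear). It has 8 states:
  I0: { [E → . P], [E → . g n n], [E' → . E], [P → . *], [P → . n] }  — shift
  I1: { [P → * .] }  — reduce
  I2: { [E' → E .] }  — accept
  I3: { [E → P .] }  — reduce
  I4: { [E → g . n n] }  — shift
  I5: { [P → n .] }  — reduce
  I6: { [E → g n . n] }  — shift
  I7: { [E → g n n .] }  — reduce

No state contains both a complete item and a shift item.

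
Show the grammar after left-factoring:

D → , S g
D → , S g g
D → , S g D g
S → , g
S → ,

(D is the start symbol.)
D → , S g D'
D' → ε
D' → g
D' → D g
S → , S'
S' → g
S' → ε

Left-factoring transforms A → αβ₁ | αβ₂ into A → αA' and A' → β₁ | β₂
(α is the longest common prefix among the alternatives). Repeat until
no nonterminal has two alternatives with a common prefix.

Round 1: D has alternatives sharing prefix ', S g'. Introduce D': D → , S g D'
  Add: D' → ε
  Add: D' → g
  Add: D' → D g

Round 2: S has alternatives sharing prefix ','. Introduce S': S → , S'
  Add: S' → g
  Add: S' → ε

No remaining common prefixes — done.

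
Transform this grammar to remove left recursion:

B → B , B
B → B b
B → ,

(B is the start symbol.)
B → , B'
B' → , B B'
B' → b B'
B' → ε

B is directly left-recursive. The standard transformation for
  A → A α₁ | ... | A α_m | β₁ | ... | β_n
is
  A  → β₁ A' | ... | β_n A'
  A' → α₁ A' | ... | α_m A' | ε

B → , becomes B → , B'
B → B , B becomes B' → , B B'
B → B b becomes B' → b B'
Add B' → ε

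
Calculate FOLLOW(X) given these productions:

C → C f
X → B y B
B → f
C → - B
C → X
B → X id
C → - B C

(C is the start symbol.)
{ $, 'f', 'id' }

In C → X: X is at the end, add FOLLOW(C)
In B → X id: X is followed by id, add FIRST(id) \ {ε} = { 'id' }

The FOLLOW sets referred to above (computed the same way, to a fixed point):
  FOLLOW(C) = { $, 'f' }

Taking the union: FOLLOW(X) = { $, 'f', 'id' }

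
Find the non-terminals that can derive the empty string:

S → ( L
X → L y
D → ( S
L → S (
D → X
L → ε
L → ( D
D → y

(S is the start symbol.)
A non-terminal is nullable if it can derive ε (the empty string): either it has an ε-production, or it has a production whose right-hand side consists entirely of nullable non-terminals.

ε-productions: L → ε
So L is immediately nullable.
No further non-terminal can be added: every production for the remaining non-terminals contains a terminal or a non-nullable non-terminal.
Nullable = { 'L' }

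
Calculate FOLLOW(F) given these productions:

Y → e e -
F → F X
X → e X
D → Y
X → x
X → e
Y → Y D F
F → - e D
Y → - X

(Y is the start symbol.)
In F → F X: F is followed by X, add FIRST(X) \ {ε} = { 'e', 'x' }
In Y → Y D F: F is at the end, add FOLLOW(Y)

The FOLLOW sets referred to above (computed the same way, to a fixed point):
  FOLLOW(Y) = { $, '-', 'e', 'x' }

Taking the union: FOLLOW(F) = { $, '-', 'e', 'x' }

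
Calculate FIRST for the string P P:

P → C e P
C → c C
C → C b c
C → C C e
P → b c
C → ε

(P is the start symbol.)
{ 'b', 'c', 'e' }

FIRST sets of the non-terminals involved (from the grammar, by fixed-point iteration):
  FIRST(P) = { 'b', 'c', 'e' }

To compute FIRST(P P), process the symbols left to right:
Symbol P is a non-terminal. Add FIRST(P) \ {ε} = { 'b', 'c', 'e' }
P is not nullable (ε ∉ FIRST(P)), so stop here.
FIRST(P P) = { 'b', 'c', 'e' }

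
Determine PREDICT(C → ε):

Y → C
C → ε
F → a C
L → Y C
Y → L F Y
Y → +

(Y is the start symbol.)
{ $, '+', 'a' }

PREDICT(C → ε) = (FIRST(RHS) \ {ε}) ∪ (FOLLOW(C) if ε ∈ FIRST(RHS), i.e. RHS ⇒* ε)
The right-hand side is ε (FIRST(ε) = { ε }), so the predict set is FOLLOW(C) = { $, '+', 'a' }
PREDICT(C → ε) = { $, '+', 'a' }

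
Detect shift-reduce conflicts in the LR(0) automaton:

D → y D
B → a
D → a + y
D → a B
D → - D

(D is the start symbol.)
No shift-reduce conflicts

Augment with D' → D and build the canonical LR(0) collection (I0 = CLOSURE({[D' → . D]}), then GOTO on every symbol after a dot until no new states appear). It has 11 states:
  I0: { [D → . - D], [D → . a + y], [D → . a B], [D → . y D], [D' → . D] }  — shift
  I1: { [D → - . D], [D → . - D], [D → . a + y], [D → . a B], [D → . y D] }  — shift
  I2: { [D' → D .] }  — accept
  I3: { [B → . a], [D → a . + y], [D → a . B] }  — shift
  I4: { [D → . - D], [D → . a + y], [D → . a B], [D → . y D], [D → y . D] }  — shift
  I5: { [D → y D .] }  — reduce
  I6: { [D → a + . y] }  — shift
  I7: { [D → a B .] }  — reduce
  I8: { [B → a .] }  — reduce
  I9: { [D → a + y .] }  — reduce
  I10: { [D → - D .] }  — reduce

No state contains both a complete item and a shift item.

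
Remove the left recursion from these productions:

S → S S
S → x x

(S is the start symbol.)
S → x x S'
S' → S S'
S' → ε

S is directly left-recursive. The standard transformation for
  A → A α₁ | ... | A α_m | β₁ | ... | β_n
is
  A  → β₁ A' | ... | β_n A'
  A' → α₁ A' | ... | α_m A' | ε

S → x x becomes S → x x S'
S → S S becomes S' → S S'
Add S' → ε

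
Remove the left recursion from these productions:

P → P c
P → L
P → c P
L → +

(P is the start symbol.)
P → L P'
P → c P P'
P' → c P'
P' → ε
L → +

P is directly left-recursive. The standard transformation for
  A → A α₁ | ... | A α_m | β₁ | ... | β_n
is
  A  → β₁ A' | ... | β_n A'
  A' → α₁ A' | ... | α_m A' | ε

P → L becomes P → L P'
P → c P becomes P → c P P'
P → P c becomes P' → c P'
Add P' → ε

Productions for other non-terminals are unchanged:
  L → +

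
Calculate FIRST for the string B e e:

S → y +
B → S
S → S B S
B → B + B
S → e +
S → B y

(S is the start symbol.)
FIRST sets of the non-terminals involved (from the grammar, by fixed-point iteration):
  FIRST(B) = { 'e', 'y' }

To compute FIRST(B e e), process the symbols left to right:
Symbol B is a non-terminal. Add FIRST(B) \ {ε} = { 'e', 'y' }
B is not nullable (ε ∉ FIRST(B)), so stop here.
FIRST(B e e) = { 'e', 'y' }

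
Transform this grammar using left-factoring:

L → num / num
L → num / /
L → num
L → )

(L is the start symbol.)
L → num L'
L' → / L''
L'' → num
L'' → /
L' → ε
L → )

Left-factoring transforms A → αβ₁ | αβ₂ into A → αA' and A' → β₁ | β₂
(α is the longest common prefix among the alternatives). Repeat until
no nonterminal has two alternatives with a common prefix.

Round 1: L has alternatives sharing prefix 'num'. Introduce L': L → num L'
  Add: L' → / num
  Add: L' → / /
  Add: L' → ε

Round 2: L' has alternatives sharing prefix '/'. Introduce L'': L' → / L''
  Add: L'' → num
  Add: L'' → /

No remaining common prefixes — done.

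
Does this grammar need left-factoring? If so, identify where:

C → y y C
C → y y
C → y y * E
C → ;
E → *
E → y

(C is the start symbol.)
Left-factoring is needed when two productions for the same non-terminal
share a common prefix on the right-hand side.

Productions for C:
  C → y y C
  C → y y
  C → y y * E
  C → ;
Productions for E:
  E → *
  E → y

Found common prefix 'y y' in productions for C

Answer: Yes, C has productions with common prefix 'y y'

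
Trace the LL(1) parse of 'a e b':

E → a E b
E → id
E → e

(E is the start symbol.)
LL(1) parsing maintains a stack (initially the start symbol over $) and the input. At each step: if the stack top is a terminal, match it against the current input token; if it is a non-terminal N, replace it with the RHS of M[N, lookahead] (the unique production whose predict set contains the lookahead).

Stack is shown with the top on the left.

Stack    Input    Action
------------------------
E $      a e b $  output E → a E b
a E b $  a e b $  match 'a'
E b $    e b $    output E → e
e b $    e b $    match 'e'
b $      b $      match 'b'
$        $        accept

The string is accepted.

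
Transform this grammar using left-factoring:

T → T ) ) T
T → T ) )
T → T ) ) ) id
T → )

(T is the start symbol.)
Left-factoring transforms A → αβ₁ | αβ₂ into A → αA' and A' → β₁ | β₂
(α is the longest common prefix among the alternatives). Repeat until
no nonterminal has two alternatives with a common prefix.

Round 1: T has alternatives sharing prefix 'T ) )'. Introduce T': T → T ) ) T'
  Add: T' → T
  Add: T' → ε
  Add: T' → ) id

No remaining common prefixes — done.

Resulting grammar:
T → T ) ) T'
T' → T
T' → ε
T' → ) id
T → )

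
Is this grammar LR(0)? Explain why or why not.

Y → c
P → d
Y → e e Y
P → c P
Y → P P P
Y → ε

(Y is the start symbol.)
No. Shift-reduce conflict between [Y → .] and [P → . c P]

A grammar is LR(0) if no state in the canonical LR(0) collection has:
  - both a shift item (dot before a terminal) and a complete item (shift-reduce conflict), or
  - two or more complete items (reduce-reduce conflict; the accept item [Y' → Y .] counts as a complete item here).

Augment with Y' → Y and build the canonical LR(0) collection (I0 = CLOSURE({[Y' → . Y]}), then GOTO on every symbol after a dot until no new states appear). It has 12 states:
  I0: { [P → . c P], [P → . d], [Y → . P P P], [Y → . c], [Y → . e e Y], [Y → .], [Y' → . Y] }  — shift, reduce
  I1: { [P → . c P], [P → . d], [Y → P . P P] }  — shift
  I2: { [Y' → Y .] }  — accept
  I3: { [P → . c P], [P → . d], [P → c . P], [Y → c .] }  — shift, reduce
  I4: { [P → d .] }  — reduce
  I5: { [Y → e . e Y] }  — shift
  I6: { [P → . c P], [P → . d], [Y → . P P P], [Y → . c], [Y → . e e Y], [Y → .], [Y → e e . Y] }  — shift, reduce
  I7: { [Y → e e Y .] }  — reduce
  I8: { [P → c P .] }  — reduce
  I9: { [P → . c P], [P → . d], [P → c . P] }  — shift
  I10: { [P → . c P], [P → . d], [Y → P P . P] }  — shift
  I11: { [Y → P P P .] }  — reduce

Conflict in state I0:
  Shift-reduce conflict between [Y → .] and [P → . c P]
So the grammar is NOT LR(0).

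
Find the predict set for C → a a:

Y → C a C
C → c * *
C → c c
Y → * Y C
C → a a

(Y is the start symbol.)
{ 'a' }

PREDICT(C → a a) = (FIRST(RHS) \ {ε}) ∪ (FOLLOW(C) if ε ∈ FIRST(RHS), i.e. RHS ⇒* ε)
FIRST(a a) = { 'a' }
ε ∉ FIRST(a a), so FOLLOW(C) is not added.
PREDICT(C → a a) = { 'a' }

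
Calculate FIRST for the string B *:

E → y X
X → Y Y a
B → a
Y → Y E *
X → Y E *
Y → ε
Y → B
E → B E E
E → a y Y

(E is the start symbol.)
{ 'a' }

FIRST sets of the non-terminals involved (from the grammar, by fixed-point iteration):
  FIRST(B) = { 'a' }

To compute FIRST(B *), process the symbols left to right:
Symbol B is a non-terminal. Add FIRST(B) \ {ε} = { 'a' }
B is not nullable (ε ∉ FIRST(B)), so stop here.
FIRST(B *) = { 'a' }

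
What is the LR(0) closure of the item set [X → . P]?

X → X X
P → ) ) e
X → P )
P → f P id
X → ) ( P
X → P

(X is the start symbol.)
{ [P → . ) ) e], [P → . f P id], [X → . P] }

Start with: [X → . P]
  [X → . P] has the dot before P: add [P → . ) ) e], [P → . f P id]
No further items can be added.

CLOSURE = { [P → . ) ) e], [P → . f P id], [X → . P] }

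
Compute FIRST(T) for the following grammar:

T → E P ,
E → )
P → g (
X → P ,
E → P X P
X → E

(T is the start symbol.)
{ ')', 'g' }

To compute FIRST(T), examine every production with T on the left-hand side, reading each right-hand side left to right until a non-nullable symbol is reached.

FIRST sets of the other non-terminals involved (by the same procedure, iterated to a fixed point):
  FIRST(E) = { ')', 'g' }

From T → E P ,:
  - E is a non-terminal: add FIRST(E) \ {ε} = { ')', 'g' }
    E is not nullable, so stop

Collecting: FIRST(T) = { ')', 'g' }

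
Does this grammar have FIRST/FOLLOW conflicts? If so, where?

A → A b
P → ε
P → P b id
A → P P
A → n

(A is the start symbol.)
Yes. A → A b with FOLLOW(A) on { 'b' }; P → P b id with FOLLOW(P) on { 'b' }

Nullable non-terminals: A, P.
FIRST sets used below: FIRST(A) = { 'b', 'n', ε }, FIRST(P) = { 'b', ε }

A: nullable alternative(s) A → P P; FOLLOW(A) = { $, 'b' }
  A → A b: FIRST \ {ε} = { 'b', 'n' } — overlaps FOLLOW(A) on { 'b' }: CONFLICT
  A → P P: FIRST \ {ε} = { 'b' } — this is the only nullable alternative, skip
  A → n: FIRST \ {ε} = { 'n' } — disjoint from FOLLOW(A)

P: nullable alternative(s) P → ε; FOLLOW(P) = { $, 'b' }
  P → ε: FIRST \ {ε} = { } — this is the only nullable alternative, skip
  P → P b id: FIRST \ {ε} = { 'b' } — overlaps FOLLOW(P) on { 'b' }: CONFLICT

So the grammar has 2 FIRST/FOLLOW conflicts (marked CONFLICT above).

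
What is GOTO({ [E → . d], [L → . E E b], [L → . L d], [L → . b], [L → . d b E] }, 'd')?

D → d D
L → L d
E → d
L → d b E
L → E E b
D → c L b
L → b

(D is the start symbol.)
{ [E → d .], [L → d . b E] }

GOTO(I, 'd') = CLOSURE({ [A → αX.β] : [A → α.Xβ] ∈ I, X = 'd' })

Items with dot before 'd', with the dot advanced:
  [E → . d] → [E → d .]
  [L → . d b E] → [L → d . b E]
Closure adds nothing (no advanced item has the dot before a non-terminal).

GOTO = { [E → d .], [L → d . b E] }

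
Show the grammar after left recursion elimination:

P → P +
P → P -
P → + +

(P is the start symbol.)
P is directly left-recursive. The standard transformation for
  A → A α₁ | ... | A α_m | β₁ | ... | β_n
is
  A  → β₁ A' | ... | β_n A'
  A' → α₁ A' | ... | α_m A' | ε

P → + + becomes P → + + P'
P → P + becomes P' → + P'
P → P - becomes P' → - P'
Add P' → ε

Resulting grammar:
P → + + P'
P' → + P'
P' → - P'
P' → ε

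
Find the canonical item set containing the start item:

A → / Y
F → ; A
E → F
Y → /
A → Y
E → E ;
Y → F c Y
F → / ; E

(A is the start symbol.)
First, augment the grammar with A' → A
I₀ = CLOSURE({ [A' → . A] }):
  [A' → . A] has the dot before A: add [A → . / Y], [A → . Y]
  [A → . Y] has the dot before Y: add [Y → . /], [Y → . F c Y]
  [Y → . F c Y] has the dot before F: add [F → . ; A], [F → . / ; E]
No further items can be added.

I₀ = { [A → . / Y], [A → . Y], [A' → . A], [F → . / ; E], [F → . ; A], [Y → . /], [Y → . F c Y] }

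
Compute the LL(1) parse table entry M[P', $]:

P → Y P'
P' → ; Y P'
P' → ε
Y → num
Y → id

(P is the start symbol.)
P' → ε

To find M[P', $], we find productions for P' where $ is in the predict set (PREDICT(N → α) = (FIRST(α) \ {ε}) ∪ (FOLLOW(N) if α ⇒* ε)).

Relevant sets:
  FOLLOW(P') = { $ }

P' → ; Y P': PREDICT = { ';' }
P' → ε: PREDICT = { $ }
  $ is in predict set, so this production goes in M[P', $]

M[P', $] = P' → ε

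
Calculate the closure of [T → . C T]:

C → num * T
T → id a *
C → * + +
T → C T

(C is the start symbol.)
{ [C → . * + +], [C → . num * T], [T → . C T] }

Start with: [T → . C T]
  [T → . C T] has the dot before C: add [C → . num * T], [C → . * + +]
No further items can be added.

CLOSURE = { [C → . * + +], [C → . num * T], [T → . C T] }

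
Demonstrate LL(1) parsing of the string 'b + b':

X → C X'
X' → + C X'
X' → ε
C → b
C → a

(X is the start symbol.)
Stack is shown with the top on the left.

Stack     Input    Action
-------------------------
X $       b + b $  output X → C X'
C X' $    b + b $  output C → b
b X' $    b + b $  match 'b'
X' $      + b $    output X' → + C X'
+ C X' $  + b $    match '+'
C X' $    b $      output C → b
b X' $    b $      match 'b'
X' $      $        output X' → ε
$         $        accept

The string is accepted.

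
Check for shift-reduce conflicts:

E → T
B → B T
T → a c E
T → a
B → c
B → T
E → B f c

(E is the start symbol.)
Yes — I4: [T → a .] vs [T → a . c E]

A shift-reduce conflict occurs when an LR(0) state has both:
  - a complete (reduce) item [A → α .] (dot at the end), and
  - a shift item [B → β . c γ] (dot before a terminal).

Augment with E' → E and build the canonical LR(0) collection (I0 = CLOSURE({[E' → . E]}), then GOTO on every symbol after a dot until no new states appear). It has 11 states:
  I0: { [B → . B T], [B → . T], [B → . c], [E → . B f c], [E → . T], [E' → . E], [T → . a c E], [T → . a] }  — shift
  I1: { [B → B . T], [E → B . f c], [T → . a c E], [T → . a] }  — shift
  I2: { [E' → E .] }  — accept
  I3: { [B → T .], [E → T .] }  — 2 reduces
  I4: { [T → a . c E], [T → a .] }  — shift, reduce
  I5: { [B → c .] }  — reduce
  I6: { [B → . B T], [B → . T], [B → . c], [E → . B f c], [E → . T], [T → . a c E], [T → . a], [T → a c . E] }  — shift
  I7: { [T → a c E .] }  — reduce
  I8: { [B → B T .] }  — reduce
  I9: { [E → B f . c] }  — shift
  I10: { [E → B f c .] }  — reduce

I4 contains reduce item [T → a .] and shift item [T → a . c E] — shift-reduce conflict.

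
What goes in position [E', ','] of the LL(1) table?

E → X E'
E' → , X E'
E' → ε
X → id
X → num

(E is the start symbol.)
To find M[E', ','], we find productions for E' where ',' is in the predict set (PREDICT(N → α) = (FIRST(α) \ {ε}) ∪ (FOLLOW(N) if α ⇒* ε)).

Relevant sets:
  FOLLOW(E') = { $ }

E' → , X E': PREDICT = { ',' }
  ',' is in predict set, so this production goes in M[E', ',']
E' → ε: PREDICT = { $ }

M[E', ','] = E' → , X E'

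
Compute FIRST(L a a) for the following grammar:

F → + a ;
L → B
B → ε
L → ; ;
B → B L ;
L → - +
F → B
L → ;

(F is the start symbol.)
{ '-', ';', 'a' }

FIRST sets of the non-terminals involved (from the grammar, by fixed-point iteration):
  FIRST(L) = { '-', ';', ε }

To compute FIRST(L a a), process the symbols left to right:
Symbol L is a non-terminal. Add FIRST(L) \ {ε} = { '-', ';' }
L is nullable (ε ∈ FIRST(L)), continue to the next symbol.
Symbol a is a terminal. Add 'a' and stop.
FIRST(L a a) = { '-', ';', 'a' }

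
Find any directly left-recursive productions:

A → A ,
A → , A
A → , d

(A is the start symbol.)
Yes, A is left-recursive

A → A ,: LEFT RECURSIVE (starts with A)
A → , A: starts with ','
A → , d: starts with ','

The grammar has direct left recursion on: A.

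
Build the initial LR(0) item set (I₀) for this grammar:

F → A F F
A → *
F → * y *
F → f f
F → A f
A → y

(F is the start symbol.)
{ [A → . *], [A → . y], [F → . * y *], [F → . A F F], [F → . A f], [F → . f f], [F' → . F] }

First, augment the grammar with F' → F
I₀ = CLOSURE({ [F' → . F] }):
  [F' → . F] has the dot before F: add [F → . A F F], [F → . * y *], [F → . f f], [F → . A f]
  [F → . A F F] has the dot before A: add [A → . *], [A → . y]
No further items can be added.

I₀ = { [A → . *], [A → . y], [F → . * y *], [F → . A F F], [F → . A f], [F → . f f], [F' → . F] }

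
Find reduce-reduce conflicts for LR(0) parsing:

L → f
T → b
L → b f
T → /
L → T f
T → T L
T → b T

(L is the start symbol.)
A reduce-reduce conflict occurs when an LR(0) state has two complete items [A → α .] and [B → β .] — both call for a reduction, and with no lookahead the parser cannot choose between them.

Augment with L' → L and build the canonical LR(0) collection (I0 = CLOSURE({[L' → . L]}), then GOTO on every symbol after a dot until no new states appear). It has 11 states:
  I0: { [L → . T f], [L → . b f], [L → . f], [L' → . L], [T → . /], [T → . T L], [T → . b T], [T → . b] }  — shift
  I1: { [T → / .] }  — reduce
  I2: { [L' → L .] }  — accept
  I3: { [L → . T f], [L → . b f], [L → . f], [L → T . f], [T → . /], [T → . T L], [T → . b T], [T → . b], [T → T . L] }  — shift
  I4: { [L → b . f], [T → . /], [T → . T L], [T → . b T], [T → . b], [T → b . T], [T → b .] }  — shift, reduce
  I5: { [L → f .] }  — reduce
  I6: { [L → . T f], [L → . b f], [L → . f], [T → . /], [T → . T L], [T → . b T], [T → . b], [T → T . L], [T → b T .] }  — shift, reduce
  I7: { [T → . /], [T → . T L], [T → . b T], [T → . b], [T → b . T], [T → b .] }  — shift, reduce
  I8: { [L → b f .] }  — reduce
  I9: { [T → T L .] }  — reduce
  I10: { [L → T f .], [L → f .] }  — 2 reduces

I10 contains complete items [L → T f .], [L → f .] — reduce-reduce conflict.

Answer: Yes — I10: [L → T f .] vs [L → f .]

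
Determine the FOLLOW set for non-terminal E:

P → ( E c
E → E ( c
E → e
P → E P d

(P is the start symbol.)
{ '(', 'c', 'e' }

To compute FOLLOW(E), find every occurrence of E on a right-hand side N → α E β: add FIRST(β) \ {ε}, and if β is empty or nullable also add FOLLOW(N). Iterate to a fixed point.

In P → ( E c: E is followed by c, add FIRST(c) \ {ε} = { 'c' }
In E → E ( c: E is followed by '(' c, add FIRST('(' c) \ {ε} = { '(' }
In P → E P d: E is followed by P d, add FIRST(P d) \ {ε} = { '(', 'e' }

Taking the union: FOLLOW(E) = { '(', 'c', 'e' }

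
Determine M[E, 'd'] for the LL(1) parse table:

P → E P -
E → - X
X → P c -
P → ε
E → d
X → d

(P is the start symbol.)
To find M[E, 'd'], we find productions for E where 'd' is in the predict set (PREDICT(N → α) = (FIRST(α) \ {ε}) ∪ (FOLLOW(N) if α ⇒* ε)).

E → - X: PREDICT = { '-' }
E → d: PREDICT = { 'd' }
  'd' is in predict set, so this production goes in M[E, 'd']

M[E, 'd'] = E → d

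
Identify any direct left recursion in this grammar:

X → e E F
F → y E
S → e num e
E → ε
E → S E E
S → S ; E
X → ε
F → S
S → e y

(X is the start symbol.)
Yes, S is left-recursive

X → e E F: starts with e
F → y E: starts with y
S → e num e: starts with e
E → ε: starts with ε
E → S E E: starts with S
S → S ; E: LEFT RECURSIVE (starts with S)
X → ε: starts with ε
F → S: starts with S
S → e y: starts with e

The grammar has direct left recursion on: S.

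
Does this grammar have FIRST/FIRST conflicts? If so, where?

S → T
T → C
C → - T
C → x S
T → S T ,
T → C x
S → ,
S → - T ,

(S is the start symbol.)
Yes. S → T / S → ',' on { ',' }; S → T / S → '-' T ',' on { '-' }; T → C / T → S T ',' on { '-', 'x' }; T → C / T → C x on { '-', 'x' }; T → S T ',' / T → C x on { '-', 'x' }

FIRST sets of the non-terminals at (or reachable through a nullable prefix from) the front of some alternative:
  FIRST(T) = { ',', '-', 'x' }
  FIRST(C) = { '-', 'x' }
  FIRST(S) = { ',', '-', 'x' }

Productions for S:
  S → T: FIRST = { ',', '-', 'x' }
  S → ,: FIRST = { ',' }
  S → - T ,: FIRST = { '-' }
Productions for T:
  T → C: FIRST = { '-', 'x' }
  T → S T ,: FIRST = { ',', '-', 'x' }
  T → C x: FIRST = { '-', 'x' }
Productions for C:
  C → - T: FIRST = { '-' }
  C → x S: FIRST = { 'x' }

Conflict for S: S → T and S → ,
  Overlap: { ',' }
Conflict for S: S → T and S → - T ,
  Overlap: { '-' }
Conflict for T: T → C and T → S T ,
  Overlap: { '-', 'x' }
Conflict for T: T → C and T → C x
  Overlap: { '-', 'x' }
Conflict for T: T → S T , and T → C x
  Overlap: { '-', 'x' }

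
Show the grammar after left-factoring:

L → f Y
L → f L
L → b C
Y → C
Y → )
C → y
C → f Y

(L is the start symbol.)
L → f L'
L' → Y
L' → L
L → b C
Y → C
Y → )
C → y
C → f Y

Left-factoring transforms A → αβ₁ | αβ₂ into A → αA' and A' → β₁ | β₂
(α is the longest common prefix among the alternatives). Repeat until
no nonterminal has two alternatives with a common prefix.

Round 1: L has alternatives sharing prefix 'f'. Introduce L': L → f L'
  Add: L' → Y
  Add: L' → L

No remaining common prefixes — done.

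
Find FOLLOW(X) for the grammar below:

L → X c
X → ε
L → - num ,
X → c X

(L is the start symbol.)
In L → X c: X is followed by c, add FIRST(c) \ {ε} = { 'c' }
In X → c X: X is at the end; this adds FOLLOW(X) to itself — nothing new

Taking the union: FOLLOW(X) = { 'c' }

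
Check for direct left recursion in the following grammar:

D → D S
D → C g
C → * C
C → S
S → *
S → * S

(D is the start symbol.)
D → D S: LEFT RECURSIVE (starts with D)
D → C g: starts with C
C → * C: starts with '*'
C → S: starts with S
S → *: starts with '*'
S → * S: starts with '*'

The grammar has direct left recursion on: D.

Answer: Yes, D is left-recursive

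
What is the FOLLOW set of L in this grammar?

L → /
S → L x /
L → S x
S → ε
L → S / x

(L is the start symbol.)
{ $, 'x' }

L is the start symbol, so $ ∈ FOLLOW(L).
In S → L x /: L is followed by x '/', add FIRST(x '/') \ {ε} = { 'x' }

Taking the union: FOLLOW(L) = { $, 'x' }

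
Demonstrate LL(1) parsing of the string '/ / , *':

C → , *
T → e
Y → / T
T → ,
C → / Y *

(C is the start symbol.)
Stack is shown with the top on the left.

Stack    Input      Action
--------------------------
C $      / / , * $  output C → / Y *
/ Y * $  / / , * $  match '/'
Y * $    / , * $    output Y → / T
/ T * $  / , * $    match '/'
T * $    , * $      output T → ,
, * $    , * $      match ','
* $      * $        match '*'
$        $          accept

The string is accepted.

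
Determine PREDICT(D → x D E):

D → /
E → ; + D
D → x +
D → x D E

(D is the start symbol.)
PREDICT(D → x D E) = (FIRST(RHS) \ {ε}) ∪ (FOLLOW(D) if ε ∈ FIRST(RHS), i.e. RHS ⇒* ε)
FIRST(x D E) = { 'x' }
ε ∉ FIRST(x D E), so FOLLOW(D) is not added.
PREDICT(D → x D E) = { 'x' }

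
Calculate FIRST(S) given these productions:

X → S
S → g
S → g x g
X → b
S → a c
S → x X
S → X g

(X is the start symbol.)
{ 'a', 'b', 'g', 'x' }

FIRST sets of the other non-terminals involved (by the same procedure, iterated to a fixed point):
  FIRST(X) = { 'a', 'b', 'g', 'x' }

From S → g:
  - g is a terminal: add 'g' and stop
From S → g x g:
  - g is a terminal: add 'g' and stop
From S → a c:
  - a is a terminal: add 'a' and stop
From S → x X:
  - x is a terminal: add 'x' and stop
From S → X g:
  - X is a non-terminal: add FIRST(X) \ {ε} = { 'a', 'b', 'g', 'x' }
    X is not nullable, so stop

Collecting: FIRST(S) = { 'a', 'b', 'g', 'x' }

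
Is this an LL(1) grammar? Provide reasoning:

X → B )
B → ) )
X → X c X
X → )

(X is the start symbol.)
Relevant sets:
  FIRST(B) = { ')' }
  FIRST(X) = { ')' }

For X:
  PREDICT(X → B ')') = { ')' }
  PREDICT(X → X c X) = { ')' }
  PREDICT(X → ')') = { ')' }
B has a single production, so nothing to check there.

Conflict found: Predict set conflict for X: { ')' }
The grammar is NOT LL(1).

Answer: No. Predict set conflict for X: { ')' }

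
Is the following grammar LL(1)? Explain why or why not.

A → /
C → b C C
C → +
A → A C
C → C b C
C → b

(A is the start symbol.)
A grammar is LL(1) if for each non-terminal N with multiple productions, the predict sets of those productions are pairwise disjoint, where PREDICT(N → α) = (FIRST(α) \ {ε}) ∪ (FOLLOW(N) if α ⇒* ε).

Relevant sets:
  FIRST(A) = { '/' }
  FIRST(C) = { '+', 'b' }

For A:
  PREDICT(A → '/') = { '/' }
  PREDICT(A → A C) = { '/' }
For C:
  PREDICT(C → b C C) = { 'b' }
  PREDICT(C → '+') = { '+' }
  PREDICT(C → C b C) = { '+', 'b' }
  PREDICT(C → b) = { 'b' }

Conflict found: Predict set conflict for A: { '/' }
The grammar is NOT LL(1).

Answer: No. Predict set conflict for A: { '/' }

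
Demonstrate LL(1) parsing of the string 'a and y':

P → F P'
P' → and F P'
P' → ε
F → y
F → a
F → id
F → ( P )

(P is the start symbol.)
Stack is shown with the top on the left.

Stack       Input      Action
-----------------------------
P $         a and y $  output P → F P'
F P' $      a and y $  output F → a
a P' $      a and y $  match 'a'
P' $        and y $    output P' → and F P'
and F P' $  and y $    match 'and'
F P' $      y $        output F → y
y P' $      y $        match 'y'
P' $        $          output P' → ε
$           $          accept

The string is accepted.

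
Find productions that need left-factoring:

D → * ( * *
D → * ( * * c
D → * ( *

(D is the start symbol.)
Left-factoring is needed when two productions for the same non-terminal
share a common prefix on the right-hand side.

Productions for D:
  D → * ( * *
  D → * ( * * c
  D → * ( *

Found common prefix '* ( *' in productions for D

Answer: Yes, D has productions with common prefix '* ( *'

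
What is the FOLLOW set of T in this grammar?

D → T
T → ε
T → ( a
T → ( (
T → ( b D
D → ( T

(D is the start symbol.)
To compute FOLLOW(T), find every occurrence of T on a right-hand side N → α T β: add FIRST(β) \ {ε}, and if β is empty or nullable also add FOLLOW(N). Iterate to a fixed point.

In D → T: T is at the end, add FOLLOW(D)
In D → ( T: T is at the end, add FOLLOW(D)

The FOLLOW sets referred to above (computed the same way, to a fixed point):
  FOLLOW(D) = { $ }

Taking the union: FOLLOW(T) = { $ }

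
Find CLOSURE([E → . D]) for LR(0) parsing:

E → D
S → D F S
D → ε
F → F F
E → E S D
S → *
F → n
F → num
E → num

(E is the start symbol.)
{ [D → .], [E → . D] }

To compute CLOSURE, for each item [A → α.Bβ] where B is a non-terminal, add [B → .γ] for all productions B → γ; repeat for the newly added items until nothing changes.

Start with: [E → . D]
  [E → . D] has the dot before D: add [D → .]
No further items can be added.

CLOSURE = { [D → .], [E → . D] }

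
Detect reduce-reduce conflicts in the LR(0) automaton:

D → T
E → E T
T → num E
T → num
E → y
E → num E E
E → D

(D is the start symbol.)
Yes — I10: [D → T .] vs [E → E T .]

A reduce-reduce conflict occurs when an LR(0) state has two complete items [A → α .] and [B → β .] — both call for a reduction, and with no lookahead the parser cannot choose between them.

Augment with D' → D and build the canonical LR(0) collection (I0 = CLOSURE({[D' → . D]}), then GOTO on every symbol after a dot until no new states appear). It has 12 states:
  I0: { [D → . T], [D' → . D], [T → . num E], [T → . num] }  — shift
  I1: { [D' → D .] }  — accept
  I2: { [D → T .] }  — reduce
  I3: { [D → . T], [E → . D], [E → . E T], [E → . num E E], [E → . y], [T → . num E], [T → . num], [T → num . E], [T → num .] }  — shift, reduce
  I4: { [E → D .] }  — reduce
  I5: { [E → E . T], [T → . num E], [T → . num], [T → num E .] }  — shift, reduce
  I6: { [D → . T], [E → . D], [E → . E T], [E → . num E E], [E → . y], [E → num . E E], [T → . num E], [T → . num], [T → num . E], [T → num .] }  — shift, reduce
  I7: { [E → y .] }  — reduce
  I8: { [D → . T], [E → . D], [E → . E T], [E → . num E E], [E → . y], [E → E . T], [E → num E . E], [T → . num E], [T → . num], [T → num E .] }  — shift, reduce
  I9: { [E → E . T], [E → num E E .], [T → . num E], [T → . num] }  — shift, reduce
  I10: { [D → T .], [E → E T .] }  — 2 reduces
  I11: { [E → E T .] }  — reduce

I10 contains complete items [D → T .], [E → E T .] — reduce-reduce conflict.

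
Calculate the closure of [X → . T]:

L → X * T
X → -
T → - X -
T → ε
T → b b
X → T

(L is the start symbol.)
{ [T → . - X -], [T → . b b], [T → .], [X → . T] }

To compute CLOSURE, for each item [A → α.Bβ] where B is a non-terminal, add [B → .γ] for all productions B → γ; repeat for the newly added items until nothing changes.

Start with: [X → . T]
  [X → . T] has the dot before T: add [T → . - X -], [T → .], [T → . b b]
No further items can be added.

CLOSURE = { [T → . - X -], [T → . b b], [T → .], [X → . T] }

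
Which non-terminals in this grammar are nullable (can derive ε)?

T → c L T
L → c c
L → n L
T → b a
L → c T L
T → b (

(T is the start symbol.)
None

A non-terminal is nullable if it can derive ε (the empty string): either it has an ε-production, or it has a production whose right-hand side consists entirely of nullable non-terminals.

There are no ε-productions, so no non-terminal can derive ε.
No non-terminals are nullable.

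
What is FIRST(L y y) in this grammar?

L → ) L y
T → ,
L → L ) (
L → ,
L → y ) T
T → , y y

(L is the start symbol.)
FIRST sets of the non-terminals involved (from the grammar, by fixed-point iteration):
  FIRST(L) = { ')', ',', 'y' }

To compute FIRST(L y y), process the symbols left to right:
Symbol L is a non-terminal. Add FIRST(L) \ {ε} = { ')', ',', 'y' }
L is not nullable (ε ∉ FIRST(L)), so stop here.
FIRST(L y y) = { ')', ',', 'y' }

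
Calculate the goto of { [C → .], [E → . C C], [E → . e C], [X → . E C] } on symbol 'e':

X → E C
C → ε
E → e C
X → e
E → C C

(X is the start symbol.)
GOTO(I, 'e') = CLOSURE({ [A → αX.β] : [A → α.Xβ] ∈ I, X = 'e' })

Items with dot before 'e', with the dot advanced:
  [E → . e C] → [E → e . C]
Closure of the advanced items:
  [E → e . C] has the dot before C: add [C → .]

GOTO = { [C → .], [E → e . C] }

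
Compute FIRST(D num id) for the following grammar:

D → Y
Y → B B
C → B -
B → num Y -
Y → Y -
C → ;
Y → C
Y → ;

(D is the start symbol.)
{ ';', 'num' }

FIRST sets of the non-terminals involved (from the grammar, by fixed-point iteration):
  FIRST(D) = { ';', 'num' }

To compute FIRST(D num id), process the symbols left to right:
Symbol D is a non-terminal. Add FIRST(D) \ {ε} = { ';', 'num' }
D is not nullable (ε ∉ FIRST(D)), so stop here.
FIRST(D num id) = { ';', 'num' }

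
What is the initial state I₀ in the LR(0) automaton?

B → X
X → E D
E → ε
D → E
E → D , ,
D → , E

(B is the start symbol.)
{ [B → . X], [B' → . B], [D → . , E], [D → . E], [E → . D , ,], [E → .], [X → . E D] }

First, augment the grammar with B' → B
I₀ = CLOSURE({ [B' → . B] }):
  [B' → . B] has the dot before B: add [B → . X]
  [B → . X] has the dot before X: add [X → . E D]
  [X → . E D] has the dot before E: add [E → .], [E → . D , ,]
  [E → . D , ,] has the dot before D: add [D → . E], [D → . , E]
No further items can be added.

I₀ = { [B → . X], [B' → . B], [D → . , E], [D → . E], [E → . D , ,], [E → .], [X → . E D] }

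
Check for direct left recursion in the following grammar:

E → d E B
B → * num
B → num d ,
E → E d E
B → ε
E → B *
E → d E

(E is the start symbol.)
Direct left recursion occurs when N → N α for some non-terminal N (the right-hand side begins with the left-hand side itself).

E → d E B: starts with d
B → * num: starts with '*'
B → num d ,: starts with num
E → E d E: LEFT RECURSIVE (starts with E)
B → ε: starts with ε
E → B *: starts with B
E → d E: starts with d

The grammar has direct left recursion on: E.

Answer: Yes, E is left-recursive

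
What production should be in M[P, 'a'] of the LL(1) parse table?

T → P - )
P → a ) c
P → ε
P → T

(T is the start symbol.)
P → a ) c, P → T

To find M[P, 'a'], we find productions for P where 'a' is in the predict set (PREDICT(N → α) = (FIRST(α) \ {ε}) ∪ (FOLLOW(N) if α ⇒* ε)).

Relevant sets:
  FIRST(T) = { '-', 'a' }
  FOLLOW(P) = { '-' }

P → a ) c: PREDICT = { 'a' }
  'a' is in predict set, so this production goes in M[P, 'a']
P → ε: PREDICT = { '-' }
P → T: PREDICT = { '-', 'a' }
  'a' is in predict set, so this production goes in M[P, 'a']

M[P, 'a'] = P → a ) c, P → T  (a multiply-defined cell — the grammar is not LL(1))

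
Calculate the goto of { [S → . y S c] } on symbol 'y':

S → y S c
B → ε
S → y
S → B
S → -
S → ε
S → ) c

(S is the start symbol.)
GOTO(I, 'y') = CLOSURE({ [A → αX.β] : [A → α.Xβ] ∈ I, X = 'y' })

Items with dot before 'y', with the dot advanced:
  [S → . y S c] → [S → y . S c]
Closure of the advanced items:
  [S → y . S c] has the dot before S: add [S → . y S c], [S → . y], [S → . B], [S → . -], [S → .], [S → . ) c]
  [S → . B] has the dot before B: add [B → .]

GOTO = { [B → .], [S → . ) c], [S → . -], [S → . B], [S → . y S c], [S → . y], [S → .], [S → y . S c] }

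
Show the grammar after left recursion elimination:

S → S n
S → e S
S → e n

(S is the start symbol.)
S → e S S'
S → e n S'
S' → n S'
S' → ε

S is directly left-recursive. The standard transformation for
  A → A α₁ | ... | A α_m | β₁ | ... | β_n
is
  A  → β₁ A' | ... | β_n A'
  A' → α₁ A' | ... | α_m A' | ε

S → e S becomes S → e S S'
S → e n becomes S → e n S'
S → S n becomes S' → n S'
Add S' → ε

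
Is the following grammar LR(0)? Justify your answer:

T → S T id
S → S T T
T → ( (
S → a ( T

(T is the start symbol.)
Yes, the grammar is LR(0)

A grammar is LR(0) if no state in the canonical LR(0) collection has:
  - both a shift item (dot before a terminal) and a complete item (shift-reduce conflict), or
  - two or more complete items (reduce-reduce conflict; the accept item [T' → T .] counts as a complete item here).

Augment with T' → T and build the canonical LR(0) collection (I0 = CLOSURE({[T' → . T]}), then GOTO on every symbol after a dot until no new states appear). It has 11 states:
  I0: { [S → . S T T], [S → . a ( T], [T → . ( (], [T → . S T id], [T' → . T] }  — shift
  I1: { [T → ( . (] }  — shift
  I2: { [S → . S T T], [S → . a ( T], [S → S . T T], [T → . ( (], [T → . S T id], [T → S . T id] }  — shift
  I3: { [T' → T .] }  — accept
  I4: { [S → a . ( T] }  — shift
  I5: { [S → . S T T], [S → . a ( T], [S → a ( . T], [T → . ( (], [T → . S T id] }  — shift
  I6: { [S → a ( T .] }  — reduce
  I7: { [S → . S T T], [S → . a ( T], [S → S T . T], [T → . ( (], [T → . S T id], [T → S T . id] }  — shift
  I8: { [S → S T T .] }  — reduce
  I9: { [T → S T id .] }  — reduce
  I10: { [T → ( ( .] }  — reduce

Every state is either a pure shift/goto state or contains exactly one complete item and nothing to shift — no conflicts. The grammar is LR(0).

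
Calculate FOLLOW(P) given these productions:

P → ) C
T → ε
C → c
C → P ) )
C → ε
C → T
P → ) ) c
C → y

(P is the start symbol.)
{ $, ')' }

P is the start symbol, so $ ∈ FOLLOW(P).
In C → P ) ): P is followed by ')' ')', add FIRST(')' ')') \ {ε} = { ')' }

Taking the union: FOLLOW(P) = { $, ')' }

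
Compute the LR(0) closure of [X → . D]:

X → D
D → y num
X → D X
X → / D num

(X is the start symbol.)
Start with: [X → . D]
  [X → . D] has the dot before D: add [D → . y num]
No further items can be added.

CLOSURE = { [D → . y num], [X → . D] }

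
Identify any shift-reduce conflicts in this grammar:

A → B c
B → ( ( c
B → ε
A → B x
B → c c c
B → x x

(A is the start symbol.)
A shift-reduce conflict occurs when an LR(0) state has both:
  - a complete (reduce) item [A → α .] (dot at the end), and
  - a shift item [B → β . c γ] (dot before a terminal).

Augment with A' → A and build the canonical LR(0) collection (I0 = CLOSURE({[A' → . A]}), then GOTO on every symbol after a dot until no new states appear). It has 13 states:
  I0: { [A → . B c], [A → . B x], [A' → . A], [B → . ( ( c], [B → . c c c], [B → . x x], [B → .] }  — shift, reduce
  I1: { [B → ( . ( c] }  — shift
  I2: { [A' → A .] }  — accept
  I3: { [A → B . c], [A → B . x] }  — shift
  I4: { [B → c . c c] }  — shift
  I5: { [B → x . x] }  — shift
  I6: { [B → x x .] }  — reduce
  I7: { [B → c c . c] }  — shift
  I8: { [B → c c c .] }  — reduce
  I9: { [A → B c .] }  — reduce
  I10: { [A → B x .] }  — reduce
  I11: { [B → ( ( . c] }  — shift
  I12: { [B → ( ( c .] }  — reduce

I0 contains reduce item [B → .] and shift items [B → . ( ( c], [B → . c c c], [B → . x x] — shift-reduce conflict.

Answer: Yes — I0: [B → .] vs [B → . ( ( c]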